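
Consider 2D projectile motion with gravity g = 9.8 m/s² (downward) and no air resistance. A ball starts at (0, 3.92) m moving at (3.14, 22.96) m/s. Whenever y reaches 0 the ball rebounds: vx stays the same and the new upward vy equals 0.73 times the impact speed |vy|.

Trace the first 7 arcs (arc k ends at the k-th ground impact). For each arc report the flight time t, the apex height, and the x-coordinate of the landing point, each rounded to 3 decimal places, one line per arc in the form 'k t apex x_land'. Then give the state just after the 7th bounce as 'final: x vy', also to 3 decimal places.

Arc 1: start y=3.920, vy=22.960 → t=4.851, apex=30.816, x_land=15.231, impact vy=-24.576
  bounce: vy ← 0.73·24.576 = 17.941
Arc 2: start y=0.000, vy=17.941 → t=3.661, apex=16.422, x_land=26.728, impact vy=-17.941
  bounce: vy ← 0.73·17.941 = 13.097
Arc 3: start y=0.000, vy=13.097 → t=2.673, apex=8.751, x_land=35.120, impact vy=-13.097
  bounce: vy ← 0.73·13.097 = 9.561
Arc 4: start y=0.000, vy=9.561 → t=1.951, apex=4.664, x_land=41.247, impact vy=-9.561
  bounce: vy ← 0.73·9.561 = 6.979
Arc 5: start y=0.000, vy=6.979 → t=1.424, apex=2.485, x_land=45.719, impact vy=-6.979
  bounce: vy ← 0.73·6.979 = 5.095
Arc 6: start y=0.000, vy=5.095 → t=1.040, apex=1.324, x_land=48.984, impact vy=-5.095
  bounce: vy ← 0.73·5.095 = 3.719
Arc 7: start y=0.000, vy=3.719 → t=0.759, apex=0.706, x_land=51.367, impact vy=-3.719
  bounce: vy ← 0.73·3.719 = 2.715

1 4.851 30.816 15.231
2 3.661 16.422 26.728
3 2.673 8.751 35.120
4 1.951 4.664 41.247
5 1.424 2.485 45.719
6 1.040 1.324 48.984
7 0.759 0.706 51.367
final: 51.367 2.715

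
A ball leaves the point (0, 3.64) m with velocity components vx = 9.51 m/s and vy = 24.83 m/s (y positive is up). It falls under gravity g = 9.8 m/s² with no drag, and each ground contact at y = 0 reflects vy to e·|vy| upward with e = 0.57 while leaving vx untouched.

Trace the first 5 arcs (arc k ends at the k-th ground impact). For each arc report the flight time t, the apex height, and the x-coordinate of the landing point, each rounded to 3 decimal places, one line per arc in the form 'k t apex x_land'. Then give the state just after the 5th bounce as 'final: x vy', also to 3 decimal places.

1 5.210 35.096 49.546
2 3.051 11.403 78.561
3 1.739 3.705 95.099
4 0.991 1.204 104.526
5 0.565 0.391 109.899
final: 109.899 1.578

Arc 1: start y=3.640, vy=24.830 → t=5.210, apex=35.096, x_land=49.546, impact vy=-26.227
  bounce: vy ← 0.57·26.227 = 14.950
Arc 2: start y=0.000, vy=14.950 → t=3.051, apex=11.403, x_land=78.561, impact vy=-14.950
  bounce: vy ← 0.57·14.950 = 8.521
Arc 3: start y=0.000, vy=8.521 → t=1.739, apex=3.705, x_land=95.099, impact vy=-8.521
  bounce: vy ← 0.57·8.521 = 4.857
Arc 4: start y=0.000, vy=4.857 → t=0.991, apex=1.204, x_land=104.526, impact vy=-4.857
  bounce: vy ← 0.57·4.857 = 2.769
Arc 5: start y=0.000, vy=2.769 → t=0.565, apex=0.391, x_land=109.899, impact vy=-2.769
  bounce: vy ← 0.57·2.769 = 1.578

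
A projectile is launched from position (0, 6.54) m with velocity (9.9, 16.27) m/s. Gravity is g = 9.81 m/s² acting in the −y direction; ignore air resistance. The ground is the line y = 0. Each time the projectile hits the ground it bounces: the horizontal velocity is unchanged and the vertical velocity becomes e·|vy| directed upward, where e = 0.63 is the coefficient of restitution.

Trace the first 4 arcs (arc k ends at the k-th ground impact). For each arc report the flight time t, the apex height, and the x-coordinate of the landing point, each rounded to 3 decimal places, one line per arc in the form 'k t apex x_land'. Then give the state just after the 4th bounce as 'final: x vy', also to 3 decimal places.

1 3.679 20.032 36.426
2 2.546 7.951 61.635
3 1.604 3.156 77.516
4 1.011 1.252 87.521
final: 87.521 3.123

Arc 1: start y=6.540, vy=16.270 → t=3.679, apex=20.032, x_land=36.426, impact vy=-19.825
  bounce: vy ← 0.63·19.825 = 12.490
Arc 2: start y=0.000, vy=12.490 → t=2.546, apex=7.951, x_land=61.635, impact vy=-12.490
  bounce: vy ← 0.63·12.490 = 7.869
Arc 3: start y=0.000, vy=7.869 → t=1.604, apex=3.156, x_land=77.516, impact vy=-7.869
  bounce: vy ← 0.63·7.869 = 4.957
Arc 4: start y=0.000, vy=4.957 → t=1.011, apex=1.252, x_land=87.521, impact vy=-4.957
  bounce: vy ← 0.63·4.957 = 3.123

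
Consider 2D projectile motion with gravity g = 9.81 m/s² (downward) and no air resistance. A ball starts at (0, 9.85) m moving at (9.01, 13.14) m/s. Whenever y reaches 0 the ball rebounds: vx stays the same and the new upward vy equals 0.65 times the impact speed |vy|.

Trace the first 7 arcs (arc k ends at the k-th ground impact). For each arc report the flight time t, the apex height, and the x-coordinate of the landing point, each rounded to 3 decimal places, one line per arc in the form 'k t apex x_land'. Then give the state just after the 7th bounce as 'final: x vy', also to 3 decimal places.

Arc 1: start y=9.850, vy=13.140 → t=3.289, apex=18.650, x_land=29.637, impact vy=-19.129
  bounce: vy ← 0.65·19.129 = 12.434
Arc 2: start y=0.000, vy=12.434 → t=2.535, apex=7.880, x_land=52.477, impact vy=-12.434
  bounce: vy ← 0.65·12.434 = 8.082
Arc 3: start y=0.000, vy=8.082 → t=1.648, apex=3.329, x_land=67.323, impact vy=-8.082
  bounce: vy ← 0.65·8.082 = 5.253
Arc 4: start y=0.000, vy=5.253 → t=1.071, apex=1.407, x_land=76.973, impact vy=-5.253
  bounce: vy ← 0.65·5.253 = 3.415
Arc 5: start y=0.000, vy=3.415 → t=0.696, apex=0.594, x_land=83.245, impact vy=-3.415
  bounce: vy ← 0.65·3.415 = 2.220
Arc 6: start y=0.000, vy=2.220 → t=0.453, apex=0.251, x_land=87.322, impact vy=-2.220
  bounce: vy ← 0.65·2.220 = 1.443
Arc 7: start y=0.000, vy=1.443 → t=0.294, apex=0.106, x_land=89.972, impact vy=-1.443
  bounce: vy ← 0.65·1.443 = 0.938

1 3.289 18.650 29.637
2 2.535 7.880 52.477
3 1.648 3.329 67.323
4 1.071 1.407 76.973
5 0.696 0.594 83.245
6 0.453 0.251 87.322
7 0.294 0.106 89.972
final: 89.972 0.938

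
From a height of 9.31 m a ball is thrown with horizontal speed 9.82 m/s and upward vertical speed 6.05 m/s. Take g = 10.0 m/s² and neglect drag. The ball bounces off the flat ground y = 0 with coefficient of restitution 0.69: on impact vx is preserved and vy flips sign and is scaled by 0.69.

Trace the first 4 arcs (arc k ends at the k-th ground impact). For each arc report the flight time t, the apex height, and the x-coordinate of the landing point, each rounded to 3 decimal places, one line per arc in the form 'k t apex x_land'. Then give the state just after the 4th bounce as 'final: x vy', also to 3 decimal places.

1 2.098 11.140 20.599
2 2.060 5.304 40.827
3 1.421 2.525 54.784
4 0.981 1.202 64.415
final: 64.415 3.383

Arc 1: start y=9.310, vy=6.050 → t=2.098, apex=11.140, x_land=20.599, impact vy=-14.927
  bounce: vy ← 0.69·14.927 = 10.299
Arc 2: start y=0.000, vy=10.299 → t=2.060, apex=5.304, x_land=40.827, impact vy=-10.299
  bounce: vy ← 0.69·10.299 = 7.107
Arc 3: start y=0.000, vy=7.107 → t=1.421, apex=2.525, x_land=54.784, impact vy=-7.107
  bounce: vy ← 0.69·7.107 = 4.904
Arc 4: start y=0.000, vy=4.904 → t=0.981, apex=1.202, x_land=64.415, impact vy=-4.904
  bounce: vy ← 0.69·4.904 = 3.383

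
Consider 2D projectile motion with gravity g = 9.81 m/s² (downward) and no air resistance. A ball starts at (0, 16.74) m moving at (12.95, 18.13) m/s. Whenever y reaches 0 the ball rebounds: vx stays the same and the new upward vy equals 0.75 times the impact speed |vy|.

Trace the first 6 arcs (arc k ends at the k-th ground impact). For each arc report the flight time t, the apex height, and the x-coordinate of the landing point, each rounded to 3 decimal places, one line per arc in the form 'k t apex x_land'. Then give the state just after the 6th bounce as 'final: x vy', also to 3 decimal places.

Arc 1: start y=16.740, vy=18.130 → t=4.461, apex=33.493, x_land=57.773, impact vy=-25.635
  bounce: vy ← 0.75·25.635 = 19.226
Arc 2: start y=0.000, vy=19.226 → t=3.920, apex=18.840, x_land=108.533, impact vy=-19.226
  bounce: vy ← 0.75·19.226 = 14.419
Arc 3: start y=0.000, vy=14.419 → t=2.940, apex=10.597, x_land=146.602, impact vy=-14.419
  bounce: vy ← 0.75·14.419 = 10.815
Arc 4: start y=0.000, vy=10.815 → t=2.205, apex=5.961, x_land=175.155, impact vy=-10.815
  bounce: vy ← 0.75·10.815 = 8.111
Arc 5: start y=0.000, vy=8.111 → t=1.654, apex=3.353, x_land=196.569, impact vy=-8.111
  bounce: vy ← 0.75·8.111 = 6.083
Arc 6: start y=0.000, vy=6.083 → t=1.240, apex=1.886, x_land=212.630, impact vy=-6.083
  bounce: vy ← 0.75·6.083 = 4.562

1 4.461 33.493 57.773
2 3.920 18.840 108.533
3 2.940 10.597 146.602
4 2.205 5.961 175.155
5 1.654 3.353 196.569
6 1.240 1.886 212.630
final: 212.630 4.562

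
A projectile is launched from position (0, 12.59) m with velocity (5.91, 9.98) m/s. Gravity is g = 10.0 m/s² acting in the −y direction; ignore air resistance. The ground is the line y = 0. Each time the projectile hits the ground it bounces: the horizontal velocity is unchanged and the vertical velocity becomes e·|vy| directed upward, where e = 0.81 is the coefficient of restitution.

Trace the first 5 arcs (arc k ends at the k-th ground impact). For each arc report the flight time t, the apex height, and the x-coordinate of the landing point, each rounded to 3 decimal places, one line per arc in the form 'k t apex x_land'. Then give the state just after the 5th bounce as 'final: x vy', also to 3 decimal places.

Arc 1: start y=12.590, vy=9.980 → t=2.873, apex=17.570, x_land=16.977, impact vy=-18.746
  bounce: vy ← 0.81·18.746 = 15.184
Arc 2: start y=0.000, vy=15.184 → t=3.037, apex=11.528, x_land=34.924, impact vy=-15.184
  bounce: vy ← 0.81·15.184 = 12.299
Arc 3: start y=0.000, vy=12.299 → t=2.460, apex=7.563, x_land=49.462, impact vy=-12.299
  bounce: vy ← 0.81·12.299 = 9.962
Arc 4: start y=0.000, vy=9.962 → t=1.992, apex=4.962, x_land=61.237, impact vy=-9.962
  bounce: vy ← 0.81·9.962 = 8.069
Arc 5: start y=0.000, vy=8.069 → t=1.614, apex=3.256, x_land=70.775, impact vy=-8.069
  bounce: vy ← 0.81·8.069 = 6.536

1 2.873 17.570 16.977
2 3.037 11.528 34.924
3 2.460 7.563 49.462
4 1.992 4.962 61.237
5 1.614 3.256 70.775
final: 70.775 6.536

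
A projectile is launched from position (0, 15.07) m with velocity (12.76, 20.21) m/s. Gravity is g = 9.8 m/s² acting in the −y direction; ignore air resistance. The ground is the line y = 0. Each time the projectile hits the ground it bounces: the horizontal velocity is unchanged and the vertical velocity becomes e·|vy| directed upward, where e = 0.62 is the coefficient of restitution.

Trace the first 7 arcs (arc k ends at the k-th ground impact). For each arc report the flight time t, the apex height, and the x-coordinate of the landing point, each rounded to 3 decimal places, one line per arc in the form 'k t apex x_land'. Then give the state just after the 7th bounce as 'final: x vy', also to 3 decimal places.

Arc 1: start y=15.070, vy=20.210 → t=4.769, apex=35.909, x_land=60.857, impact vy=-26.530
  bounce: vy ← 0.62·26.530 = 16.448
Arc 2: start y=0.000, vy=16.448 → t=3.357, apex=13.803, x_land=103.690, impact vy=-16.448
  bounce: vy ← 0.62·16.448 = 10.198
Arc 3: start y=0.000, vy=10.198 → t=2.081, apex=5.306, x_land=130.246, impact vy=-10.198
  bounce: vy ← 0.62·10.198 = 6.323
Arc 4: start y=0.000, vy=6.323 → t=1.290, apex=2.040, x_land=146.711, impact vy=-6.323
  bounce: vy ← 0.62·6.323 = 3.920
Arc 5: start y=0.000, vy=3.920 → t=0.800, apex=0.784, x_land=156.919, impact vy=-3.920
  bounce: vy ← 0.62·3.920 = 2.430
Arc 6: start y=0.000, vy=2.430 → t=0.496, apex=0.301, x_land=163.248, impact vy=-2.430
  bounce: vy ← 0.62·2.430 = 1.507
Arc 7: start y=0.000, vy=1.507 → t=0.308, apex=0.116, x_land=167.172, impact vy=-1.507
  bounce: vy ← 0.62·1.507 = 0.934

1 4.769 35.909 60.857
2 3.357 13.803 103.690
3 2.081 5.306 130.246
4 1.290 2.040 146.711
5 0.800 0.784 156.919
6 0.496 0.301 163.248
7 0.308 0.116 167.172
final: 167.172 0.934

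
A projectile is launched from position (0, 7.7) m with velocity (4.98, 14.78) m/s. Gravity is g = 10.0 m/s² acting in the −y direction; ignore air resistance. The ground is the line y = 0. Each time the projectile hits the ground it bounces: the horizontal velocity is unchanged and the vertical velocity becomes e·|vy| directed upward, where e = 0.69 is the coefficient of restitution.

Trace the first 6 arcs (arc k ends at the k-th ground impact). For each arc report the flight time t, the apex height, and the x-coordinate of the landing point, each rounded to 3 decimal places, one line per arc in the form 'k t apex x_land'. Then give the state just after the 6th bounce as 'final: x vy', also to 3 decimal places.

1 3.408 18.622 16.971
2 2.663 8.866 30.234
3 1.838 4.221 39.386
4 1.268 2.010 45.700
5 0.875 0.957 50.057
6 0.604 0.456 53.064
final: 53.064 2.083

Arc 1: start y=7.700, vy=14.780 → t=3.408, apex=18.622, x_land=16.971, impact vy=-19.299
  bounce: vy ← 0.69·19.299 = 13.316
Arc 2: start y=0.000, vy=13.316 → t=2.663, apex=8.866, x_land=30.234, impact vy=-13.316
  bounce: vy ← 0.69·13.316 = 9.188
Arc 3: start y=0.000, vy=9.188 → t=1.838, apex=4.221, x_land=39.386, impact vy=-9.188
  bounce: vy ← 0.69·9.188 = 6.340
Arc 4: start y=0.000, vy=6.340 → t=1.268, apex=2.010, x_land=45.700, impact vy=-6.340
  bounce: vy ← 0.69·6.340 = 4.375
Arc 5: start y=0.000, vy=4.375 → t=0.875, apex=0.957, x_land=50.057, impact vy=-4.375
  bounce: vy ← 0.69·4.375 = 3.018
Arc 6: start y=0.000, vy=3.018 → t=0.604, apex=0.456, x_land=53.064, impact vy=-3.018
  bounce: vy ← 0.69·3.018 = 2.083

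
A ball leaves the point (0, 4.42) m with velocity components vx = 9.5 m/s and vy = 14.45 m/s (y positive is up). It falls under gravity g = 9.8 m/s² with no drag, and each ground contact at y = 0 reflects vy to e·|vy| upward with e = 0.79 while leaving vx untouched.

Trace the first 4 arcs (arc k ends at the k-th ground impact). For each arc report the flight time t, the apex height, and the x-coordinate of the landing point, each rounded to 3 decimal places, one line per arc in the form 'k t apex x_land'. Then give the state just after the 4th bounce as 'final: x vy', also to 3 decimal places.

Arc 1: start y=4.420, vy=14.450 → t=3.228, apex=15.073, x_land=30.670, impact vy=-17.188
  bounce: vy ← 0.79·17.188 = 13.579
Arc 2: start y=0.000, vy=13.579 → t=2.771, apex=9.407, x_land=56.996, impact vy=-13.579
  bounce: vy ← 0.79·13.579 = 10.727
Arc 3: start y=0.000, vy=10.727 → t=2.189, apex=5.871, x_land=77.793, impact vy=-10.727
  bounce: vy ← 0.79·10.727 = 8.474
Arc 4: start y=0.000, vy=8.474 → t=1.729, apex=3.664, x_land=94.223, impact vy=-8.474
  bounce: vy ← 0.79·8.474 = 6.695

1 3.228 15.073 30.670
2 2.771 9.407 56.996
3 2.189 5.871 77.793
4 1.729 3.664 94.223
final: 94.223 6.695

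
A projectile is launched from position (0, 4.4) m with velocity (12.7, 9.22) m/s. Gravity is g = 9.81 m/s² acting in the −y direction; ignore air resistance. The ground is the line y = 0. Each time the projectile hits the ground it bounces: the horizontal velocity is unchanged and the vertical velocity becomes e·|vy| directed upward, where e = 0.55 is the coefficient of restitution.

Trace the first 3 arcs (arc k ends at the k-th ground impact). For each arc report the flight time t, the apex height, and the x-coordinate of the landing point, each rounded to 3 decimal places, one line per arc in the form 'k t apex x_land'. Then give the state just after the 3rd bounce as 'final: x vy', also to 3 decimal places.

1 2.274 8.733 28.882
2 1.468 2.642 47.522
3 0.807 0.799 57.774
final: 57.774 2.178

Arc 1: start y=4.400, vy=9.220 → t=2.274, apex=8.733, x_land=28.882, impact vy=-13.090
  bounce: vy ← 0.55·13.090 = 7.199
Arc 2: start y=0.000, vy=7.199 → t=1.468, apex=2.642, x_land=47.522, impact vy=-7.199
  bounce: vy ← 0.55·7.199 = 3.960
Arc 3: start y=0.000, vy=3.960 → t=0.807, apex=0.799, x_land=57.774, impact vy=-3.960
  bounce: vy ← 0.55·3.960 = 2.178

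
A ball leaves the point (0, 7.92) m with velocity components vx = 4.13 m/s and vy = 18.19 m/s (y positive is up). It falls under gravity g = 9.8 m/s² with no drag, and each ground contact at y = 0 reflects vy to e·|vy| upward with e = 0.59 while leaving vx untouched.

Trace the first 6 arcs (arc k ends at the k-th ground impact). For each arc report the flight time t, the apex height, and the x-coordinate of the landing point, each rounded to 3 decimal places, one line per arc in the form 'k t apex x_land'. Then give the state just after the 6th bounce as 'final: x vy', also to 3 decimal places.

Arc 1: start y=7.920, vy=18.190 → t=4.106, apex=24.801, x_land=16.957, impact vy=-22.048
  bounce: vy ← 0.59·22.048 = 13.008
Arc 2: start y=0.000, vy=13.008 → t=2.655, apex=8.633, x_land=27.921, impact vy=-13.008
  bounce: vy ← 0.59·13.008 = 7.675
Arc 3: start y=0.000, vy=7.675 → t=1.566, apex=3.005, x_land=34.390, impact vy=-7.675
  bounce: vy ← 0.59·7.675 = 4.528
Arc 4: start y=0.000, vy=4.528 → t=0.924, apex=1.046, x_land=38.207, impact vy=-4.528
  bounce: vy ← 0.59·4.528 = 2.672
Arc 5: start y=0.000, vy=2.672 → t=0.545, apex=0.364, x_land=40.459, impact vy=-2.672
  bounce: vy ← 0.59·2.672 = 1.576
Arc 6: start y=0.000, vy=1.576 → t=0.322, apex=0.127, x_land=41.787, impact vy=-1.576
  bounce: vy ← 0.59·1.576 = 0.930

1 4.106 24.801 16.957
2 2.655 8.633 27.921
3 1.566 3.005 34.390
4 0.924 1.046 38.207
5 0.545 0.364 40.459
6 0.322 0.127 41.787
final: 41.787 0.930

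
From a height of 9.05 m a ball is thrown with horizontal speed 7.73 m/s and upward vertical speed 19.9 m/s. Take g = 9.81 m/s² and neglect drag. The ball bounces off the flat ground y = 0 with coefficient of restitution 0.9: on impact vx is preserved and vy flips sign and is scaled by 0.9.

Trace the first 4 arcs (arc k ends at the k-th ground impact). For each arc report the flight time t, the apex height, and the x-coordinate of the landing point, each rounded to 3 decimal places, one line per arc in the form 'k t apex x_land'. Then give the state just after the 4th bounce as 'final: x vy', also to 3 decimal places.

Arc 1: start y=9.050, vy=19.900 → t=4.470, apex=29.234, x_land=34.552, impact vy=-23.949
  bounce: vy ← 0.9·23.949 = 21.554
Arc 2: start y=0.000, vy=21.554 → t=4.394, apex=23.680, x_land=68.521, impact vy=-21.554
  bounce: vy ← 0.9·21.554 = 19.399
Arc 3: start y=0.000, vy=19.399 → t=3.955, apex=19.180, x_land=99.092, impact vy=-19.399
  bounce: vy ← 0.9·19.399 = 17.459
Arc 4: start y=0.000, vy=17.459 → t=3.559, apex=15.536, x_land=126.607, impact vy=-17.459
  bounce: vy ← 0.9·17.459 = 15.713

1 4.470 29.234 34.552
2 4.394 23.680 68.521
3 3.955 19.180 99.092
4 3.559 15.536 126.607
final: 126.607 15.713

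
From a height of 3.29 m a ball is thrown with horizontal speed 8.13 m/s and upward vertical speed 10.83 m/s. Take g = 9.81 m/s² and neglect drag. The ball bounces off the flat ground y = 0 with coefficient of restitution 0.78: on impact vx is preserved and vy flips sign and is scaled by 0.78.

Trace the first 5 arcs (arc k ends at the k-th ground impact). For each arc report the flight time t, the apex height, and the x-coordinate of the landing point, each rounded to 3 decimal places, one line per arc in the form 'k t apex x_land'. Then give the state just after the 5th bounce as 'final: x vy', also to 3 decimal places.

Arc 1: start y=3.290, vy=10.830 → t=2.479, apex=9.268, x_land=20.151, impact vy=-13.485
  bounce: vy ← 0.78·13.485 = 10.518
Arc 2: start y=0.000, vy=10.518 → t=2.144, apex=5.639, x_land=37.584, impact vy=-10.518
  bounce: vy ← 0.78·10.518 = 8.204
Arc 3: start y=0.000, vy=8.204 → t=1.673, apex=3.431, x_land=51.183, impact vy=-8.204
  bounce: vy ← 0.78·8.204 = 6.399
Arc 4: start y=0.000, vy=6.399 → t=1.305, apex=2.087, x_land=61.789, impact vy=-6.399
  bounce: vy ← 0.78·6.399 = 4.991
Arc 5: start y=0.000, vy=4.991 → t=1.018, apex=1.270, x_land=70.063, impact vy=-4.991
  bounce: vy ← 0.78·4.991 = 3.893

1 2.479 9.268 20.151
2 2.144 5.639 37.584
3 1.673 3.431 51.183
4 1.305 2.087 61.789
5 1.018 1.270 70.063
final: 70.063 3.893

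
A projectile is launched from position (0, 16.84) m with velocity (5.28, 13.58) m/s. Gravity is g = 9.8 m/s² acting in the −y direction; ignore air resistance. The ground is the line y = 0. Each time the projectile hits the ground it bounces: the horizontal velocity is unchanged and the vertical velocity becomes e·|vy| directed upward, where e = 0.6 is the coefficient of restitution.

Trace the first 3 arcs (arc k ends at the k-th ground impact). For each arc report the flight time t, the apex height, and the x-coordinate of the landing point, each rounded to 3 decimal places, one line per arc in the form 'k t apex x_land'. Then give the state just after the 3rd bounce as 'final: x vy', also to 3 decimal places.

Arc 1: start y=16.840, vy=13.580 → t=3.700, apex=26.249, x_land=19.537, impact vy=-22.682
  bounce: vy ← 0.6·22.682 = 13.609
Arc 2: start y=0.000, vy=13.609 → t=2.777, apex=9.450, x_land=34.202, impact vy=-13.609
  bounce: vy ← 0.6·13.609 = 8.166
Arc 3: start y=0.000, vy=8.166 → t=1.666, apex=3.402, x_land=43.001, impact vy=-8.166
  bounce: vy ← 0.6·8.166 = 4.899

1 3.700 26.249 19.537
2 2.777 9.450 34.202
3 1.666 3.402 43.001
final: 43.001 4.899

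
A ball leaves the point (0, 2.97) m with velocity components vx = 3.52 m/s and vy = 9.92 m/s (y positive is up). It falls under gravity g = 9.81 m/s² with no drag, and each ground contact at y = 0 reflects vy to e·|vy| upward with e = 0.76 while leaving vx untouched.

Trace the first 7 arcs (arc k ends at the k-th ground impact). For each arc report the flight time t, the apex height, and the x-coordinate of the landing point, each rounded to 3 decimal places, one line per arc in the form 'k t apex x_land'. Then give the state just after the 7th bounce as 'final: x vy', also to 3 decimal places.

Arc 1: start y=2.970, vy=9.920 → t=2.287, apex=7.986, x_land=8.051, impact vy=-12.517
  bounce: vy ← 0.76·12.517 = 9.513
Arc 2: start y=0.000, vy=9.513 → t=1.939, apex=4.612, x_land=14.878, impact vy=-9.513
  bounce: vy ← 0.76·9.513 = 7.230
Arc 3: start y=0.000, vy=7.230 → t=1.474, apex=2.664, x_land=20.066, impact vy=-7.230
  bounce: vy ← 0.76·7.230 = 5.495
Arc 4: start y=0.000, vy=5.495 → t=1.120, apex=1.539, x_land=24.009, impact vy=-5.495
  bounce: vy ← 0.76·5.495 = 4.176
Arc 5: start y=0.000, vy=4.176 → t=0.851, apex=0.889, x_land=27.006, impact vy=-4.176
  bounce: vy ← 0.76·4.176 = 3.174
Arc 6: start y=0.000, vy=3.174 → t=0.647, apex=0.513, x_land=29.284, impact vy=-3.174
  bounce: vy ← 0.76·3.174 = 2.412
Arc 7: start y=0.000, vy=2.412 → t=0.492, apex=0.297, x_land=31.015, impact vy=-2.412
  bounce: vy ← 0.76·2.412 = 1.833

1 2.287 7.986 8.051
2 1.939 4.612 14.878
3 1.474 2.664 20.066
4 1.120 1.539 24.009
5 0.851 0.889 27.006
6 0.647 0.513 29.284
7 0.492 0.297 31.015
final: 31.015 1.833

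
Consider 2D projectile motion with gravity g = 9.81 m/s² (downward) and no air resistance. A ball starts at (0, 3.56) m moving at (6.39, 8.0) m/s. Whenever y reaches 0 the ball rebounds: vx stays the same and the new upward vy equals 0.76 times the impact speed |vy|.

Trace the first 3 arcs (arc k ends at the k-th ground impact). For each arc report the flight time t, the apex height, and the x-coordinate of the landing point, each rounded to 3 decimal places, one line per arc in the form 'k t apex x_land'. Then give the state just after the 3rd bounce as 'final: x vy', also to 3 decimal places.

Arc 1: start y=3.560, vy=8.000 → t=1.995, apex=6.822, x_land=12.747, impact vy=-11.569
  bounce: vy ← 0.76·11.569 = 8.793
Arc 2: start y=0.000, vy=8.793 → t=1.793, apex=3.940, x_land=24.202, impact vy=-8.793
  bounce: vy ← 0.76·8.793 = 6.682
Arc 3: start y=0.000, vy=6.682 → t=1.362, apex=2.276, x_land=32.907, impact vy=-6.682
  bounce: vy ← 0.76·6.682 = 5.079

1 1.995 6.822 12.747
2 1.793 3.940 24.202
3 1.362 2.276 32.907
final: 32.907 5.079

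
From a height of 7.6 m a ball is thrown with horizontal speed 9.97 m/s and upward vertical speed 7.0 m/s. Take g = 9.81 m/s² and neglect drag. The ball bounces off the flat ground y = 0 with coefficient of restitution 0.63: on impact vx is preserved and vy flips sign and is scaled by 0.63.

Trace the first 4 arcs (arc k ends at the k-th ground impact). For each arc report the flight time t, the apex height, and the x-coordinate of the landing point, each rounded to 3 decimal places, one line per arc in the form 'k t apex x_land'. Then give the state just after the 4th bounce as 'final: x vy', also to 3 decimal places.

1 2.148 10.097 21.419
2 1.808 4.008 39.443
3 1.139 1.591 50.798
4 0.718 0.631 57.952
final: 57.952 2.217

Arc 1: start y=7.600, vy=7.000 → t=2.148, apex=10.097, x_land=21.419, impact vy=-14.075
  bounce: vy ← 0.63·14.075 = 8.867
Arc 2: start y=0.000, vy=8.867 → t=1.808, apex=4.008, x_land=39.443, impact vy=-8.867
  bounce: vy ← 0.63·8.867 = 5.586
Arc 3: start y=0.000, vy=5.586 → t=1.139, apex=1.591, x_land=50.798, impact vy=-5.586
  bounce: vy ← 0.63·5.586 = 3.519
Arc 4: start y=0.000, vy=3.519 → t=0.718, apex=0.631, x_land=57.952, impact vy=-3.519
  bounce: vy ← 0.63·3.519 = 2.217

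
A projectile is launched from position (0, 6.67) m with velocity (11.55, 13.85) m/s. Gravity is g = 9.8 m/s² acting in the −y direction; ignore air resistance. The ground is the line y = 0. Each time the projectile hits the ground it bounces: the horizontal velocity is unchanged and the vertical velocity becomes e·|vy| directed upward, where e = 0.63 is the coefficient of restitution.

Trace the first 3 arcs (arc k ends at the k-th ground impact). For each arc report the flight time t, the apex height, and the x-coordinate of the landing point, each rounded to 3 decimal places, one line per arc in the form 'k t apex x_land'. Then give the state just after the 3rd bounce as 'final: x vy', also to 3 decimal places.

Arc 1: start y=6.670, vy=13.850 → t=3.246, apex=16.457, x_land=37.490, impact vy=-17.960
  bounce: vy ← 0.63·17.960 = 11.315
Arc 2: start y=0.000, vy=11.315 → t=2.309, apex=6.532, x_land=64.160, impact vy=-11.315
  bounce: vy ← 0.63·11.315 = 7.128
Arc 3: start y=0.000, vy=7.128 → t=1.455, apex=2.592, x_land=80.963, impact vy=-7.128
  bounce: vy ← 0.63·7.128 = 4.491

1 3.246 16.457 37.490
2 2.309 6.532 64.160
3 1.455 2.592 80.963
final: 80.963 4.491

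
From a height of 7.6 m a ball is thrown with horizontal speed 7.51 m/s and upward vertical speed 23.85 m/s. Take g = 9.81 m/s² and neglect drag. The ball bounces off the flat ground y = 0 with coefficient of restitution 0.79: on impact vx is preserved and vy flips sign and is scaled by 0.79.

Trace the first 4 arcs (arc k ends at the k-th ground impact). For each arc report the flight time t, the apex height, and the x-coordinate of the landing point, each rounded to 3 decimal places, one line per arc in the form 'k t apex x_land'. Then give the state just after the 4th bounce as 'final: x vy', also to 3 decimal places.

Arc 1: start y=7.600, vy=23.850 → t=5.163, apex=36.592, x_land=38.771, impact vy=-26.794
  bounce: vy ← 0.79·26.794 = 21.167
Arc 2: start y=0.000, vy=21.167 → t=4.315, apex=22.837, x_land=71.180, impact vy=-21.167
  bounce: vy ← 0.79·21.167 = 16.722
Arc 3: start y=0.000, vy=16.722 → t=3.409, apex=14.253, x_land=96.783, impact vy=-16.722
  bounce: vy ← 0.79·16.722 = 13.211
Arc 4: start y=0.000, vy=13.211 → t=2.693, apex=8.895, x_land=117.010, impact vy=-13.211
  bounce: vy ← 0.79·13.211 = 10.436

1 5.163 36.592 38.771
2 4.315 22.837 71.180
3 3.409 14.253 96.783
4 2.693 8.895 117.010
final: 117.010 10.436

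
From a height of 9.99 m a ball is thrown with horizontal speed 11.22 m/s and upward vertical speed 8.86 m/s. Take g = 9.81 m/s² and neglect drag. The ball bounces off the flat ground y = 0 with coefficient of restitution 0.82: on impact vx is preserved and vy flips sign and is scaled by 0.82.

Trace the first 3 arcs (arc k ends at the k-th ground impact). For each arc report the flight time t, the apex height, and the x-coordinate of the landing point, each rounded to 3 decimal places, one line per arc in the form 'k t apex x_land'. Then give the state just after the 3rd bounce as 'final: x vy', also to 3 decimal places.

Arc 1: start y=9.990, vy=8.860 → t=2.592, apex=13.991, x_land=29.083, impact vy=-16.568
  bounce: vy ← 0.82·16.568 = 13.586
Arc 2: start y=0.000, vy=13.586 → t=2.770, apex=9.408, x_land=60.160, impact vy=-13.586
  bounce: vy ← 0.82·13.586 = 11.140
Arc 3: start y=0.000, vy=11.140 → t=2.271, apex=6.326, x_land=85.643, impact vy=-11.140
  bounce: vy ← 0.82·11.140 = 9.135

1 2.592 13.991 29.083
2 2.770 9.408 60.160
3 2.271 6.326 85.643
final: 85.643 9.135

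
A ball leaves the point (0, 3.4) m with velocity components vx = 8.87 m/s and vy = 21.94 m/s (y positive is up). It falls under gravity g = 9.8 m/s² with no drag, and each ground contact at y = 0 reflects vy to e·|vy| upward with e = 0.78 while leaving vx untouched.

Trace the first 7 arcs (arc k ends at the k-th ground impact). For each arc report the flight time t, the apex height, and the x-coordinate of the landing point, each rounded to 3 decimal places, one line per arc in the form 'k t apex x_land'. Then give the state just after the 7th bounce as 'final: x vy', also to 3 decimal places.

Arc 1: start y=3.400, vy=21.940 → t=4.627, apex=27.959, x_land=41.046, impact vy=-23.409
  bounce: vy ← 0.78·23.409 = 18.259
Arc 2: start y=0.000, vy=18.259 → t=3.726, apex=17.010, x_land=74.099, impact vy=-18.259
  bounce: vy ← 0.78·18.259 = 14.242
Arc 3: start y=0.000, vy=14.242 → t=2.907, apex=10.349, x_land=99.881, impact vy=-14.242
  bounce: vy ← 0.78·14.242 = 11.109
Arc 4: start y=0.000, vy=11.109 → t=2.267, apex=6.296, x_land=119.990, impact vy=-11.109
  bounce: vy ← 0.78·11.109 = 8.665
Arc 5: start y=0.000, vy=8.665 → t=1.768, apex=3.831, x_land=135.676, impact vy=-8.665
  bounce: vy ← 0.78·8.665 = 6.759
Arc 6: start y=0.000, vy=6.759 → t=1.379, apex=2.331, x_land=147.910, impact vy=-6.759
  bounce: vy ← 0.78·6.759 = 5.272
Arc 7: start y=0.000, vy=5.272 → t=1.076, apex=1.418, x_land=157.453, impact vy=-5.272
  bounce: vy ← 0.78·5.272 = 4.112

1 4.627 27.959 41.046
2 3.726 17.010 74.099
3 2.907 10.349 99.881
4 2.267 6.296 119.990
5 1.768 3.831 135.676
6 1.379 2.331 147.910
7 1.076 1.418 157.453
final: 157.453 4.112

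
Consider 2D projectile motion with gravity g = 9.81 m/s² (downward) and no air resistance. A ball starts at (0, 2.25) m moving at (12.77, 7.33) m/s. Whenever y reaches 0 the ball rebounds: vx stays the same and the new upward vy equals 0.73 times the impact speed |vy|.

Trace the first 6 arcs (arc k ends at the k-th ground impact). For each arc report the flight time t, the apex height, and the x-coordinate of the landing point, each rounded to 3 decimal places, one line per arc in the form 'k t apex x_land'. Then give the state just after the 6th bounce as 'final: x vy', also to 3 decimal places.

1 1.756 4.988 22.420
2 1.472 2.658 41.222
3 1.075 1.417 54.948
4 0.785 0.755 64.967
5 0.573 0.402 72.282
6 0.418 0.214 77.621
final: 77.621 1.497

Arc 1: start y=2.250, vy=7.330 → t=1.756, apex=4.988, x_land=22.420, impact vy=-9.893
  bounce: vy ← 0.73·9.893 = 7.222
Arc 2: start y=0.000, vy=7.222 → t=1.472, apex=2.658, x_land=41.222, impact vy=-7.222
  bounce: vy ← 0.73·7.222 = 5.272
Arc 3: start y=0.000, vy=5.272 → t=1.075, apex=1.417, x_land=54.948, impact vy=-5.272
  bounce: vy ← 0.73·5.272 = 3.849
Arc 4: start y=0.000, vy=3.849 → t=0.785, apex=0.755, x_land=64.967, impact vy=-3.849
  bounce: vy ← 0.73·3.849 = 2.809
Arc 5: start y=0.000, vy=2.809 → t=0.573, apex=0.402, x_land=72.282, impact vy=-2.809
  bounce: vy ← 0.73·2.809 = 2.051
Arc 6: start y=0.000, vy=2.051 → t=0.418, apex=0.214, x_land=77.621, impact vy=-2.051
  bounce: vy ← 0.73·2.051 = 1.497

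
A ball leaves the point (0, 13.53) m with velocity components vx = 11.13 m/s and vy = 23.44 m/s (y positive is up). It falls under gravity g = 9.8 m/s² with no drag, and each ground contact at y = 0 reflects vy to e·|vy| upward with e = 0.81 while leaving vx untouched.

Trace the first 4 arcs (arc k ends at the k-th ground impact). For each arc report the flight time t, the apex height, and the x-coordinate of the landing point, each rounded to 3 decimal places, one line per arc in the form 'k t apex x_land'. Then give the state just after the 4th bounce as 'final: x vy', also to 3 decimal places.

Arc 1: start y=13.530, vy=23.440 → t=5.304, apex=41.562, x_land=59.036, impact vy=-28.542
  bounce: vy ← 0.81·28.542 = 23.119
Arc 2: start y=0.000, vy=23.119 → t=4.718, apex=27.269, x_land=111.549, impact vy=-23.119
  bounce: vy ← 0.81·23.119 = 18.726
Arc 3: start y=0.000, vy=18.726 → t=3.822, apex=17.891, x_land=154.084, impact vy=-18.726
  bounce: vy ← 0.81·18.726 = 15.168
Arc 4: start y=0.000, vy=15.168 → t=3.096, apex=11.738, x_land=188.537, impact vy=-15.168
  bounce: vy ← 0.81·15.168 = 12.286

1 5.304 41.562 59.036
2 4.718 27.269 111.549
3 3.822 17.891 154.084
4 3.096 11.738 188.537
final: 188.537 12.286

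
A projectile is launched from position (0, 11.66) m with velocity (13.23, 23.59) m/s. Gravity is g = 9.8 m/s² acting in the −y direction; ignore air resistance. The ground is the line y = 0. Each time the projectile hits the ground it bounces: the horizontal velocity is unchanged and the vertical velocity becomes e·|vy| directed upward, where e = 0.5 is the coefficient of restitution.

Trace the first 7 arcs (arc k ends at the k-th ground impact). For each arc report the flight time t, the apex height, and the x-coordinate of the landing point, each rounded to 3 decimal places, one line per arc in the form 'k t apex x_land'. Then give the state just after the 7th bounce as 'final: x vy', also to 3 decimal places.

Arc 1: start y=11.660, vy=23.590 → t=5.266, apex=40.052, x_land=69.671, impact vy=-28.018
  bounce: vy ← 0.5·28.018 = 14.009
Arc 2: start y=0.000, vy=14.009 → t=2.859, apex=10.013, x_land=107.496, impact vy=-14.009
  bounce: vy ← 0.5·14.009 = 7.005
Arc 3: start y=0.000, vy=7.005 → t=1.430, apex=2.503, x_land=126.408, impact vy=-7.005
  bounce: vy ← 0.5·7.005 = 3.502
Arc 4: start y=0.000, vy=3.502 → t=0.715, apex=0.626, x_land=135.864, impact vy=-3.502
  bounce: vy ← 0.5·3.502 = 1.751
Arc 5: start y=0.000, vy=1.751 → t=0.357, apex=0.156, x_land=140.592, impact vy=-1.751
  bounce: vy ← 0.5·1.751 = 0.876
Arc 6: start y=0.000, vy=0.876 → t=0.179, apex=0.039, x_land=142.956, impact vy=-0.876
  bounce: vy ← 0.5·0.876 = 0.438
Arc 7: start y=0.000, vy=0.438 → t=0.089, apex=0.010, x_land=144.139, impact vy=-0.438
  bounce: vy ← 0.5·0.438 = 0.219

1 5.266 40.052 69.671
2 2.859 10.013 107.496
3 1.430 2.503 126.408
4 0.715 0.626 135.864
5 0.357 0.156 140.592
6 0.179 0.039 142.956
7 0.089 0.010 144.139
final: 144.139 0.219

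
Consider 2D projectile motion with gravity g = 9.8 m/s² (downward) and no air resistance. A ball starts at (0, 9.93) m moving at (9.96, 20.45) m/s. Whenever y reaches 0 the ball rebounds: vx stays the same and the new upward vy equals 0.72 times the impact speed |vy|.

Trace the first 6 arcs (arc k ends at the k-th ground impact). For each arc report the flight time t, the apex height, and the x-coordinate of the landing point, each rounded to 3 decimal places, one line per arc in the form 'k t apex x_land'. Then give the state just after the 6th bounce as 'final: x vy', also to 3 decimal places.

Arc 1: start y=9.930, vy=20.450 → t=4.613, apex=31.267, x_land=45.943, impact vy=-24.755
  bounce: vy ← 0.72·24.755 = 17.824
Arc 2: start y=0.000, vy=17.824 → t=3.638, apex=16.209, x_land=82.173, impact vy=-17.824
  bounce: vy ← 0.72·17.824 = 12.833
Arc 3: start y=0.000, vy=12.833 → t=2.619, apex=8.403, x_land=108.259, impact vy=-12.833
  bounce: vy ← 0.72·12.833 = 9.240
Arc 4: start y=0.000, vy=9.240 → t=1.886, apex=4.356, x_land=127.040, impact vy=-9.240
  bounce: vy ← 0.72·9.240 = 6.653
Arc 5: start y=0.000, vy=6.653 → t=1.358, apex=2.258, x_land=140.563, impact vy=-6.653
  bounce: vy ← 0.72·6.653 = 4.790
Arc 6: start y=0.000, vy=4.790 → t=0.978, apex=1.171, x_land=150.299, impact vy=-4.790
  bounce: vy ← 0.72·4.790 = 3.449

1 4.613 31.267 45.943
2 3.638 16.209 82.173
3 2.619 8.403 108.259
4 1.886 4.356 127.040
5 1.358 2.258 140.563
6 0.978 1.171 150.299
final: 150.299 3.449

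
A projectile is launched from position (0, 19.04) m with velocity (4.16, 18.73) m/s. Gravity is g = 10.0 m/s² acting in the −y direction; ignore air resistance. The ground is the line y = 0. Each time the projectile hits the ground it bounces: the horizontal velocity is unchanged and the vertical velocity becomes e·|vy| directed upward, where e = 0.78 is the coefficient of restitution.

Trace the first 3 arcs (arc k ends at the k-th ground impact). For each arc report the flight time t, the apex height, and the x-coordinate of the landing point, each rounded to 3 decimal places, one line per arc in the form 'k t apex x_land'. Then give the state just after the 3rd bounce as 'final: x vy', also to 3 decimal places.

1 4.578 36.581 19.044
2 4.220 22.256 36.597
3 3.291 13.540 50.289
final: 50.289 12.836

Arc 1: start y=19.040, vy=18.730 → t=4.578, apex=36.581, x_land=19.044, impact vy=-27.048
  bounce: vy ← 0.78·27.048 = 21.098
Arc 2: start y=0.000, vy=21.098 → t=4.220, apex=22.256, x_land=36.597, impact vy=-21.098
  bounce: vy ← 0.78·21.098 = 16.456
Arc 3: start y=0.000, vy=16.456 → t=3.291, apex=13.540, x_land=50.289, impact vy=-16.456
  bounce: vy ← 0.78·16.456 = 12.836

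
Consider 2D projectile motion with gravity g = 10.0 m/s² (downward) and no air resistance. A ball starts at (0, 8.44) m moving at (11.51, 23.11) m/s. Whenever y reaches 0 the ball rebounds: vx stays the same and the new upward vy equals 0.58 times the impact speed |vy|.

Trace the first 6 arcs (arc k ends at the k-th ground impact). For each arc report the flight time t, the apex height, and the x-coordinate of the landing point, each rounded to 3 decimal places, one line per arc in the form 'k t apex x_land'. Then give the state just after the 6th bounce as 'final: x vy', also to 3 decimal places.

1 4.962 35.144 57.115
2 3.075 11.822 92.512
3 1.784 3.977 113.043
4 1.035 1.338 124.950
5 0.600 0.450 131.857
6 0.348 0.151 135.862
final: 135.862 1.009

Arc 1: start y=8.440, vy=23.110 → t=4.962, apex=35.144, x_land=57.115, impact vy=-26.512
  bounce: vy ← 0.58·26.512 = 15.377
Arc 2: start y=0.000, vy=15.377 → t=3.075, apex=11.822, x_land=92.512, impact vy=-15.377
  bounce: vy ← 0.58·15.377 = 8.919
Arc 3: start y=0.000, vy=8.919 → t=1.784, apex=3.977, x_land=113.043, impact vy=-8.919
  bounce: vy ← 0.58·8.919 = 5.173
Arc 4: start y=0.000, vy=5.173 → t=1.035, apex=1.338, x_land=124.950, impact vy=-5.173
  bounce: vy ← 0.58·5.173 = 3.000
Arc 5: start y=0.000, vy=3.000 → t=0.600, apex=0.450, x_land=131.857, impact vy=-3.000
  bounce: vy ← 0.58·3.000 = 1.740
Arc 6: start y=0.000, vy=1.740 → t=0.348, apex=0.151, x_land=135.862, impact vy=-1.740
  bounce: vy ← 0.58·1.740 = 1.009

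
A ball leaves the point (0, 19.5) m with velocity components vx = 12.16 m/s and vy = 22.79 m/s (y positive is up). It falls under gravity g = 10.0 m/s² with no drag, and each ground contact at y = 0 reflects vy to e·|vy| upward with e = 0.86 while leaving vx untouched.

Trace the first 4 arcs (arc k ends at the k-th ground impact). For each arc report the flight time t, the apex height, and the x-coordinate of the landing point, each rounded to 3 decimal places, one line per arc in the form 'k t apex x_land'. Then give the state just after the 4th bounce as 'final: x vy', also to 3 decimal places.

1 5.295 45.469 64.382
2 5.187 33.629 127.454
3 4.461 24.872 181.696
4 3.836 18.395 228.344
final: 228.344 16.496

Arc 1: start y=19.500, vy=22.790 → t=5.295, apex=45.469, x_land=64.382, impact vy=-30.156
  bounce: vy ← 0.86·30.156 = 25.934
Arc 2: start y=0.000, vy=25.934 → t=5.187, apex=33.629, x_land=127.454, impact vy=-25.934
  bounce: vy ← 0.86·25.934 = 22.303
Arc 3: start y=0.000, vy=22.303 → t=4.461, apex=24.872, x_land=181.696, impact vy=-22.303
  bounce: vy ← 0.86·22.303 = 19.181
Arc 4: start y=0.000, vy=19.181 → t=3.836, apex=18.395, x_land=228.344, impact vy=-19.181
  bounce: vy ← 0.86·19.181 = 16.496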